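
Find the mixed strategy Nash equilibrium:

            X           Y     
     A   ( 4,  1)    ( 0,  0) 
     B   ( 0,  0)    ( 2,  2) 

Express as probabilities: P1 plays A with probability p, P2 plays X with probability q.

p = 0.6667, q = 0.3333

Work:
Find probabilities that make opponent indifferent:
P2 chooses q to make P1 indifferent between A and B
P1 chooses p to make P2 indifferent between X and Y
Mixed NE: P1 plays (A: 0.6667, B: 0.3333), P2 plays (X: 0.3333, Y: 0.6667)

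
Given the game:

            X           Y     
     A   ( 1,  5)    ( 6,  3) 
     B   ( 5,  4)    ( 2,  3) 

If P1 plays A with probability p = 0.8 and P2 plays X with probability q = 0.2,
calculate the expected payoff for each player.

E[P1] = 4.52, E[P2] = 3.36

Work:
E[P1] = p·q·π₁(A,X) + p·(1-q)·π₁(A,Y) + (1-p)·q·π₁(B,X) + (1-p)·(1-q)·π₁(B,Y)
= 0.8·0.2·1 + 0.8·0.8·6 + 0.2·0.2·5 + 0.2·0.8·2
= 4.52

E[P2] = 3.36 (similar calculation)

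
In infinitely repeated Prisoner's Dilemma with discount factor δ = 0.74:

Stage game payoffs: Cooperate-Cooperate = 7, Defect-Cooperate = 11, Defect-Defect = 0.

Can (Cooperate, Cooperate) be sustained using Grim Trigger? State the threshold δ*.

δ* = 0.3636; since δ = 0.74 ≥ 0.3636, cooperation can be sustained

Work:
For Grim Trigger:
Cooperate forever: 7/(1-δ)
Defect then punished: 11 + 0·δ/(1-δ)
Need: 7/(1-δ) ≥ 11 + 0·δ/(1-δ)
Solving: δ ≥ (T-R)/(T-P) = (11-7)/(11-0) = 0.3636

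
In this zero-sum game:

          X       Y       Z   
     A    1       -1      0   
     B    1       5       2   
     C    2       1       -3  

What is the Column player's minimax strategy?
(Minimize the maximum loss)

Column should play X or Z (all achieve the minimum), value = 2

Work:
Column player minimizes Row's maximum payoff:
Column X: max payoff to Row = 2
Column Y: max payoff to Row = 5
Column Z: max payoff to Row = 2
Minimum is 2, achieved by columns X, Z (tied).
Each of X or Z is a minimax strategy.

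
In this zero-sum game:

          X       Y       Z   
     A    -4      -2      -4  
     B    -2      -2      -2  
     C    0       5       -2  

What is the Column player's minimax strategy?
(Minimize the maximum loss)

Column should play Z, value = -2

Work:
Column player minimizes Row's maximum payoff:
Column X: max payoff to Row = 0
Column Y: max payoff to Row = 5
Column Z: max payoff to Row = -2
Minimum is -2, achieved by column Z.
Minimax strategy: Z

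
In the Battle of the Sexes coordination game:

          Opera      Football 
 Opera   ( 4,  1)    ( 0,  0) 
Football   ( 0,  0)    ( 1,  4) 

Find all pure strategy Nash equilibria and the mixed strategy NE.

Pure NE: (Opera, Opera) and (Football, Football); Mixed NE: p = 0.8, q = 0.2

Work:
Check pure NE:
(Opera, Opera): (4, 1) - no unilateral deviation beneficial
(Football, Football): (1, 4) - no unilateral deviation beneficial
Mixed NE: P1 plays Opera with p = 0.8, P2 plays Opera with q = 0.2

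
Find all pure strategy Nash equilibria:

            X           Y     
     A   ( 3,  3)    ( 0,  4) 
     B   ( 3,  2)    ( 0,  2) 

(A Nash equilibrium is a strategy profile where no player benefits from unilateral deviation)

Nash equilibrium: (A, Y), (B, X), (B, Y)

Work:
Best responses:
  P1 vs X: payoffs [3, 3] → best response A/B (payoff 3)
  P1 vs Y: payoffs [0, 0] → best response A/B (payoff 0)
  P2 vs A: payoffs [3, 4] → best response Y (payoff 4)
  P2 vs B: payoffs [2, 2] → best response X/Y (payoff 2)
Mutual best responses: (A,Y), (B,X), (B,Y) → Nash equilibria.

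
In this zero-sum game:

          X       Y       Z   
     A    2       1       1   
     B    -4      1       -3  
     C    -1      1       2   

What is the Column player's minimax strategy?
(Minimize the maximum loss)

Column should play Y, value = 1

Work:
Column player minimizes Row's maximum payoff:
Column X: max payoff to Row = 2
Column Y: max payoff to Row = 1
Column Z: max payoff to Row = 2
Minimum is 1, achieved by column Y.
Minimax strategy: Y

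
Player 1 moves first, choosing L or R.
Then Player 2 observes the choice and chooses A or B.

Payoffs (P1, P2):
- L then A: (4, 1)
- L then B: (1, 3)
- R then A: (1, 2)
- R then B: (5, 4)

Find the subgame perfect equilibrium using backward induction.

P1 plays R, P2 plays B after L and B after R; Payoff (5, 4)

Work:
Backward induction:
After L: P2 chooses B → P1 gets 1
After R: P2 chooses B → P1 gets 5
P1 chooses R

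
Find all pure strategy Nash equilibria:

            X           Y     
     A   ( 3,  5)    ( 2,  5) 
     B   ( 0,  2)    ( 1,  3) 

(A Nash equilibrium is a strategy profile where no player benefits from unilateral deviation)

Nash equilibrium: (A, X), (A, Y)

Work:
Best responses:
  P1 vs X: payoffs [3, 0] → best response A (payoff 3)
  P1 vs Y: payoffs [2, 1] → best response A (payoff 2)
  P2 vs A: payoffs [5, 5] → best response X/Y (payoff 5)
  P2 vs B: payoffs [2, 3] → best response Y (payoff 3)
Mutual best responses: (A,X), (A,Y) → Nash equilibria.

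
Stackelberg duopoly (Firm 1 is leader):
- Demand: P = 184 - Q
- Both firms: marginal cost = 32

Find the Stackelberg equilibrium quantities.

q₁* (leader) = 76.0, q₂* (follower) = 38.0

Work:
Follower's reaction: q₂ = (a - c - q₁)/2
Leader substitutes: π₁ = q₁·(a - q₁ - (a-c-q₁)/2 - c)
FOC: q₁* = (184 - 32)/2 = 76.00
Then: q₂* = (184 - 32 - 76.0)/2 = 38.00
Leader has first-mover advantage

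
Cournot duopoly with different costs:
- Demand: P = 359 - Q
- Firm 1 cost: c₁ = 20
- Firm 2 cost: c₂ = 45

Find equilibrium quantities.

q₁* = 121.33, q₂* = 96.33

Work:
Reaction: q₁ = (359 - 20 - q₂)/2
Reaction: q₂ = (359 - 45 - q₁)/2
Solve simultaneously:
q₁* = (359 - 2×20 + 45)/3 = 121.33
q₂* = (359 - 2×45 + 20)/3 = 96.33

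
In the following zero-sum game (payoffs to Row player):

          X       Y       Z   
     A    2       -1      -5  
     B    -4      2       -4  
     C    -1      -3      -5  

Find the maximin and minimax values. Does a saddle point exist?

Maximin = -4, Minimax = -4, Saddle: True

Work:
Row minimums: [-5, -4, -5] → maximin = -4
Column maximums: [2, 2, -4] → minimax = -4
Saddle point exists! Game value = -4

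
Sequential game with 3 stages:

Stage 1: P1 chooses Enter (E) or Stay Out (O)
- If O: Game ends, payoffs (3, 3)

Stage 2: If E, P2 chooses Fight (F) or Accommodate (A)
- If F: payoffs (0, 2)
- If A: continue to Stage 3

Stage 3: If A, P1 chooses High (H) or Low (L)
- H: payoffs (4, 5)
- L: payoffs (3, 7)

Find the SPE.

SPE: (E, A, H); Outcome (4, 5)

Work:
Stage 3: P1 chooses H (4 vs 3)
Stage 2: P2: F->2, A->5 (anticipating H). Choose A
Stage 1: P1: O->3, E->4 (anticipating A, H). Choose E
SPE path: E -> A -> H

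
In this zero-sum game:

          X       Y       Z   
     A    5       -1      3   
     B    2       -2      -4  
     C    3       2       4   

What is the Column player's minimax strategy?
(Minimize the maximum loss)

Column should play Y, value = 2

Work:
Column player minimizes Row's maximum payoff:
Column X: max payoff to Row = 5
Column Y: max payoff to Row = 2
Column Z: max payoff to Row = 4
Minimum is 2, achieved by column Y.
Minimax strategy: Y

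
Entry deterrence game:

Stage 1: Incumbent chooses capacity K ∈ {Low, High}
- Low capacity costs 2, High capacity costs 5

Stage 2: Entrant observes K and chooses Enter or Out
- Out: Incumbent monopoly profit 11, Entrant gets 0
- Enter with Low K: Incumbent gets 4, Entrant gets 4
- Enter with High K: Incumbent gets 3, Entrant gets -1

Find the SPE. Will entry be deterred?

SPE: (High, Enter|Low, Out|High); Entry deterred. Incumbent net profit = 6

Work:
After Low K: Entrant enters (4 > 0)
After High K: Entrant stays out (-1 < 0)
Incumbent: Low → 4−2=2, High → 11−5=6
Incumbent chooses High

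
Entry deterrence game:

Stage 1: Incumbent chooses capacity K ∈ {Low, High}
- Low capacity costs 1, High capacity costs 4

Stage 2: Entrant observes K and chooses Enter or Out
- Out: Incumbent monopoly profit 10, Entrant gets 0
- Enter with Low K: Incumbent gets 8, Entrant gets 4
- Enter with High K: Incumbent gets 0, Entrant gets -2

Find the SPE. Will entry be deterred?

SPE: (Low, Enter|Low, Out|High); Entry not deterred. Incumbent net profit = 7, Entrant gets 4

Work:
After Low K: Entrant enters (4 > 0)
After High K: Entrant stays out (-2 < 0)
Incumbent: Low → 8−1=7, High → 10−4=6
Incumbent chooses Low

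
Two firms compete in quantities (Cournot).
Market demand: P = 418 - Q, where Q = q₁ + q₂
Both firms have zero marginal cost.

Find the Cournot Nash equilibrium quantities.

q₁* = q₂* = 139.33; P* = 139.33

Work:
Profit: π_i = P·q_i = (a - q_i - q_j)·q_i
FOC: ∂π_i/∂q_i = a - 2q_i - q_j = 0
Reaction function: q_i = (418 - q_j)/2
Symmetry: q* = 418/3 = 139.33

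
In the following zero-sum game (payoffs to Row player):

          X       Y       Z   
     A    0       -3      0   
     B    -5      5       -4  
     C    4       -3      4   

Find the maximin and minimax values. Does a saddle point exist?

Maximin = -3, Minimax = 4, Saddle: False

Work:
Row minimums: [-3, -5, -3] → maximin = -3
Column maximums: [4, 5, 4] → minimax = 4
No saddle point (maximin ≠ minimax). Mixed strategy needed.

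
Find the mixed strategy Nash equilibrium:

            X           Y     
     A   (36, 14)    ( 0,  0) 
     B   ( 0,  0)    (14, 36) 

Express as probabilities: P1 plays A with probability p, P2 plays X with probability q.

p = 0.72, q = 0.28

Work:
Find probabilities that make opponent indifferent:
P2 chooses q to make P1 indifferent between A and B
P1 chooses p to make P2 indifferent between X and Y
Mixed NE: P1 plays (A: 0.72, B: 0.28), P2 plays (X: 0.28, Y: 0.72)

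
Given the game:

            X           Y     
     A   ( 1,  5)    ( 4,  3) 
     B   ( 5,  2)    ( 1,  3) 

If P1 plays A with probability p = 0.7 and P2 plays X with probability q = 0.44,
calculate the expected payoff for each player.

E[P1] = 2.704, E[P2] = 3.484

Work:
E[P1] = p·q·π₁(A,X) + p·(1-q)·π₁(A,Y) + (1-p)·q·π₁(B,X) + (1-p)·(1-q)·π₁(B,Y)
= 0.7·0.44·1 + 0.7·0.56·4 + 0.3·0.44·5 + 0.3·0.56·1
= 2.704

E[P2] = 3.484 (similar calculation)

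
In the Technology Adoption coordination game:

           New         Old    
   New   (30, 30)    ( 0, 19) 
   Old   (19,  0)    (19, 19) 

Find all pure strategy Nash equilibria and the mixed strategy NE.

Pure NE: (New, New) and (Old, Old); Mixed NE: p = 0.6333, q = 0.6333

Work:
Check pure NE:
(New, New): (30, 30) - no unilateral deviation beneficial
(Old, Old): (19, 19) - no unilateral deviation beneficial
Mixed NE: P1 plays New with p = 0.6333, P2 plays New with q = 0.6333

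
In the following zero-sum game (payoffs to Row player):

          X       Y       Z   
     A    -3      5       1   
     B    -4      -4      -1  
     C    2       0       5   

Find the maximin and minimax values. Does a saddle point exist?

Maximin = 0, Minimax = 2, Saddle: False

Work:
Row minimums: [-3, -4, 0] → maximin = 0
Column maximums: [2, 5, 5] → minimax = 2
No saddle point (maximin ≠ minimax). Mixed strategy needed.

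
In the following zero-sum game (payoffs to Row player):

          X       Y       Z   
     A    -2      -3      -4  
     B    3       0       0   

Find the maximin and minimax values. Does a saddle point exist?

Maximin = 0, Minimax = 0, Saddle: True

Work:
Row minimums: [-4, 0] → maximin = 0
Column maximums: [3, 0, 0] → minimax = 0
Saddle point exists! Game value = 0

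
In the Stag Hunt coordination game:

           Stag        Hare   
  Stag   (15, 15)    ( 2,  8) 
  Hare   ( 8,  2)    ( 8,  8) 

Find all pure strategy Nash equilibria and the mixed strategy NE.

Pure NE: (Stag, Stag) and (Hare, Hare); Mixed NE: p = 0.4615, q = 0.4615

Work:
Check pure NE:
(Stag, Stag): (15, 15) - no unilateral deviation beneficial
(Hare, Hare): (8, 8) - no unilateral deviation beneficial
Mixed NE: P1 plays Stag with p = 0.4615, P2 plays Stag with q = 0.4615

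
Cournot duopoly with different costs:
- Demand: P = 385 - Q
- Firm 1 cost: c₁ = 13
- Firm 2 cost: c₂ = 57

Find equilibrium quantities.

q₁* = 138.67, q₂* = 94.67

Work:
Reaction: q₁ = (385 - 13 - q₂)/2
Reaction: q₂ = (385 - 57 - q₁)/2
Solve simultaneously:
q₁* = (385 - 2×13 + 57)/3 = 138.67
q₂* = (385 - 2×57 + 13)/3 = 94.67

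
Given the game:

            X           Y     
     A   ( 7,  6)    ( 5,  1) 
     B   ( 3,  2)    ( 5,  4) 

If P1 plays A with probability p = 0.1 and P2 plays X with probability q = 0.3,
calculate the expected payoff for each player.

E[P1] = 4.52, E[P2] = 3.31

Work:
E[P1] = p·q·π₁(A,X) + p·(1-q)·π₁(A,Y) + (1-p)·q·π₁(B,X) + (1-p)·(1-q)·π₁(B,Y)
= 0.1·0.3·7 + 0.1·0.7·5 + 0.9·0.3·3 + 0.9·0.7·5
= 4.52

E[P2] = 3.31 (similar calculation)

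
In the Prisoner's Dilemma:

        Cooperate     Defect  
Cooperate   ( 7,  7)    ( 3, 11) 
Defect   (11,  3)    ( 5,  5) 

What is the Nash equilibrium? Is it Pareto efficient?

(Defect, Defect) is NE; not Pareto efficient

Work:
Defect dominates Cooperate for both players:
If P2 cooperates: Defect (11) > Cooperate (7)
If P2 defects: Defect (5) > Cooperate (3)
NE: (Defect, Defect) with payoff (5, 5)
But (Cooperate, Cooperate) = (7, 7) Pareto dominates (5, 5)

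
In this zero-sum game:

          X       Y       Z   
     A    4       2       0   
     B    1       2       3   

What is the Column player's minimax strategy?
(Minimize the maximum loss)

Column should play Y, value = 2

Work:
Column player minimizes Row's maximum payoff:
Column X: max payoff to Row = 4
Column Y: max payoff to Row = 2
Column Z: max payoff to Row = 3
Minimum is 2, achieved by column Y.
Minimax strategy: Y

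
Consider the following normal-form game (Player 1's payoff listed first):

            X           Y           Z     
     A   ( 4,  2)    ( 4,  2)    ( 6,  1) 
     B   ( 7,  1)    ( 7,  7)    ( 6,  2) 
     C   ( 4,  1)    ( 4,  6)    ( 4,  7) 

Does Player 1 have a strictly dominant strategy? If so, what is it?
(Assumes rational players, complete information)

No strictly dominant strategy exists for Player 1

Work:
A strategy strictly dominates another if it gives a strictly higher payoff against every opponent action. Compare each pair of P1's strategies column-by-column:
  A vs B: [4 vs 7, 4 vs 7, 6 vs 6] → A does not strictly dominate B (column X: 4 ≤ 7)
  A vs C: [4 vs 4, 4 vs 4, 6 vs 4] → A does not strictly dominate C (column X: 4 ≤ 4)
  B vs A: [7 vs 4, 7 vs 4, 6 vs 6] → B does not strictly dominate A (column Z: 6 ≤ 6)
  B vs C: [7 vs 4, 7 vs 4, 6 vs 4] → B strictly dominates C
  C vs A: [4 vs 4, 4 vs 4, 4 vs 6] → C does not strictly dominate A (column X: 4 ≤ 4)
  C vs B: [4 vs 7, 4 vs 7, 4 vs 6] → C does not strictly dominate B (column X: 4 ≤ 7)
No single strategy strictly dominates all others → no strictly dominant strategy.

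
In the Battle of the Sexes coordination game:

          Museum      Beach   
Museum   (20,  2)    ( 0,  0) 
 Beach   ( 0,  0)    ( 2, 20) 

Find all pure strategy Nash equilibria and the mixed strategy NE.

Pure NE: (Museum, Museum) and (Beach, Beach); Mixed NE: p = 0.9091, q = 0.0909

Work:
Check pure NE:
(Museum, Museum): (20, 2) - no unilateral deviation beneficial
(Beach, Beach): (2, 20) - no unilateral deviation beneficial
Mixed NE: P1 plays Museum with p = 0.9091, P2 plays Museum with q = 0.0909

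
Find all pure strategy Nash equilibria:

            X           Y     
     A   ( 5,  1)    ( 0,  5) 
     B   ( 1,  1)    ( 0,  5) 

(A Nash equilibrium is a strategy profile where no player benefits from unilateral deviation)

Nash equilibrium: (A, Y), (B, Y)

Work:
Best responses:
  P1 vs X: payoffs [5, 1] → best response A (payoff 5)
  P1 vs Y: payoffs [0, 0] → best response A/B (payoff 0)
  P2 vs A: payoffs [1, 5] → best response Y (payoff 5)
  P2 vs B: payoffs [1, 5] → best response Y (payoff 5)
Mutual best responses: (A,Y), (B,Y) → Nash equilibria.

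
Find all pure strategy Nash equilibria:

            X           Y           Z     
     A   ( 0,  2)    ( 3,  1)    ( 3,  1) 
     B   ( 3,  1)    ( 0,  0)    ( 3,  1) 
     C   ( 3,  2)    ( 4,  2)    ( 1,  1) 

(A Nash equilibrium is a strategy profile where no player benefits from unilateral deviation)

Nash equilibrium: (B, X), (B, Z), (C, X), (C, Y)

Work:
Best responses:
  P1 vs X: payoffs [0, 3, 3] → best response B/C (payoff 3)
  P1 vs Y: payoffs [3, 0, 4] → best response C (payoff 4)
  P1 vs Z: payoffs [3, 3, 1] → best response A/B (payoff 3)
  P2 vs A: payoffs [2, 1, 1] → best response X (payoff 2)
  P2 vs B: payoffs [1, 0, 1] → best response X/Z (payoff 1)
  P2 vs C: payoffs [2, 2, 1] → best response X/Y (payoff 2)
Mutual best responses: (B,X), (B,Z), (C,X), (C,Y) → Nash equilibria.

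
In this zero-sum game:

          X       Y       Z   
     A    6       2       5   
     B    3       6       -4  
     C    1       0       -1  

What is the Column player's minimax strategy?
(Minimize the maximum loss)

Column should play Z, value = 5

Work:
Column player minimizes Row's maximum payoff:
Column X: max payoff to Row = 6
Column Y: max payoff to Row = 6
Column Z: max payoff to Row = 5
Minimum is 5, achieved by column Z.
Minimax strategy: Z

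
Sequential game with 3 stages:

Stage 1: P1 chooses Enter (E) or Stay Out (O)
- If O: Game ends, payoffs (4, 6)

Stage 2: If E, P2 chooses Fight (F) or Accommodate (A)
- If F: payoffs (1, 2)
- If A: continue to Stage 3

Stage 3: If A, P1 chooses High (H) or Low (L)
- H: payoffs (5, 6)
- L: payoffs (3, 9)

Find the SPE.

SPE: (E, A, H); Outcome (5, 6)

Work:
Stage 3: P1 chooses H (5 vs 3)
Stage 2: P2: F->2, A->6 (anticipating H). Choose A
Stage 1: P1: O->4, E->5 (anticipating A, H). Choose E
SPE path: E -> A -> H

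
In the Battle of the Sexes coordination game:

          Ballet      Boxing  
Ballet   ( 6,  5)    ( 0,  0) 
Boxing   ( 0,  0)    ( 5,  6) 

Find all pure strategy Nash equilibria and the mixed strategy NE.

Pure NE: (Ballet, Ballet) and (Boxing, Boxing); Mixed NE: p = 0.5455, q = 0.4545

Work:
Check pure NE:
(Ballet, Ballet): (6, 5) - no unilateral deviation beneficial
(Boxing, Boxing): (5, 6) - no unilateral deviation beneficial
Mixed NE: P1 plays Ballet with p = 0.5455, P2 plays Ballet with q = 0.4545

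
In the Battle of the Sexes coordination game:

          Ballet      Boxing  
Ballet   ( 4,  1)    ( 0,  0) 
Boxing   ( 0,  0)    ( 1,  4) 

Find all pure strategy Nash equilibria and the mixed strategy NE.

Pure NE: (Ballet, Ballet) and (Boxing, Boxing); Mixed NE: p = 0.8, q = 0.2

Work:
Check pure NE:
(Ballet, Ballet): (4, 1) - no unilateral deviation beneficial
(Boxing, Boxing): (1, 4) - no unilateral deviation beneficial
Mixed NE: P1 plays Ballet with p = 0.8, P2 plays Ballet with q = 0.2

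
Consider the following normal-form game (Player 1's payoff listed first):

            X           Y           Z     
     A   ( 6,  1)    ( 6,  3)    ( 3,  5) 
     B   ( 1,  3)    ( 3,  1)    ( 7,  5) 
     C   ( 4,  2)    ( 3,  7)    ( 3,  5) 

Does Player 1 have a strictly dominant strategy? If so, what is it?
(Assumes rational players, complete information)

No strictly dominant strategy exists for Player 1

Work:
A strategy strictly dominates another if it gives a strictly higher payoff against every opponent action. Compare each pair of P1's strategies column-by-column:
  A vs B: [6 vs 1, 6 vs 3, 3 vs 7] → A does not strictly dominate B (column Z: 3 ≤ 7)
  A vs C: [6 vs 4, 6 vs 3, 3 vs 3] → A does not strictly dominate C (column Z: 3 ≤ 3)
  B vs A: [1 vs 6, 3 vs 6, 7 vs 3] → B does not strictly dominate A (column X: 1 ≤ 6)
  B vs C: [1 vs 4, 3 vs 3, 7 vs 3] → B does not strictly dominate C (column X: 1 ≤ 4)
  C vs A: [4 vs 6, 3 vs 6, 3 vs 3] → C does not strictly dominate A (column X: 4 ≤ 6)
  C vs B: [4 vs 1, 3 vs 3, 3 vs 7] → C does not strictly dominate B (column Y: 3 ≤ 3)
No single strategy strictly dominates all others → no strictly dominant strategy.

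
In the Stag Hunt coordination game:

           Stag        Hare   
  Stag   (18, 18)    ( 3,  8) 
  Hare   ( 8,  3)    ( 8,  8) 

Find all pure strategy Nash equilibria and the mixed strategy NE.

Pure NE: (Stag, Stag) and (Hare, Hare); Mixed NE: p = 0.3333, q = 0.3333

Work:
Check pure NE:
(Stag, Stag): (18, 18) - no unilateral deviation beneficial
(Hare, Hare): (8, 8) - no unilateral deviation beneficial
Mixed NE: P1 plays Stag with p = 0.3333, P2 plays Stag with q = 0.3333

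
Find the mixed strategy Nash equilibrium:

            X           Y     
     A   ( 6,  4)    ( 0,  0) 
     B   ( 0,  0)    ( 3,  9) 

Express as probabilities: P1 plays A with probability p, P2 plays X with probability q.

p = 0.6923, q = 0.3333

Work:
Find probabilities that make opponent indifferent:
P2 chooses q to make P1 indifferent between A and B
P1 chooses p to make P2 indifferent between X and Y
Mixed NE: P1 plays (A: 0.6923, B: 0.3077), P2 plays (X: 0.3333, Y: 0.6667)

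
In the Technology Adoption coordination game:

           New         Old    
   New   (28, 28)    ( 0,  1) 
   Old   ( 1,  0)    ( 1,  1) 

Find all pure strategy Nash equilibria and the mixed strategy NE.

Pure NE: (New, New) and (Old, Old); Mixed NE: p = 0.0357, q = 0.0357

Work:
Check pure NE:
(New, New): (28, 28) - no unilateral deviation beneficial
(Old, Old): (1, 1) - no unilateral deviation beneficial
Mixed NE: P1 plays New with p = 0.0357, P2 plays New with q = 0.0357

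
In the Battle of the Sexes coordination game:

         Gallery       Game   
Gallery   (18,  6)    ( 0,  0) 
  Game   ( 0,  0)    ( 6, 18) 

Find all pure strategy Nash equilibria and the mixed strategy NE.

Pure NE: (Gallery, Gallery) and (Game, Game); Mixed NE: p = 0.75, q = 0.25

Work:
Check pure NE:
(Gallery, Gallery): (18, 6) - no unilateral deviation beneficial
(Game, Game): (6, 18) - no unilateral deviation beneficial
Mixed NE: P1 plays Gallery with p = 0.75, P2 plays Gallery with q = 0.25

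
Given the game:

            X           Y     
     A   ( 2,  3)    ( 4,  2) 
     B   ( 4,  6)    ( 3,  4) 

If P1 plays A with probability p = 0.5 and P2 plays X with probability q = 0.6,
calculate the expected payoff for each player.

E[P1] = 3.2, E[P2] = 3.9

Work:
E[P1] = p·q·π₁(A,X) + p·(1-q)·π₁(A,Y) + (1-p)·q·π₁(B,X) + (1-p)·(1-q)·π₁(B,Y)
= 0.5·0.6·2 + 0.5·0.4·4 + 0.5·0.6·4 + 0.5·0.4·3
= 3.2

E[P2] = 3.9 (similar calculation)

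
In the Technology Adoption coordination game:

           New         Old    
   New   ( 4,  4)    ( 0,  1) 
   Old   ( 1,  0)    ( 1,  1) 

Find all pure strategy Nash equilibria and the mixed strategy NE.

Pure NE: (New, New) and (Old, Old); Mixed NE: p = 0.25, q = 0.25

Work:
Check pure NE:
(New, New): (4, 4) - no unilateral deviation beneficial
(Old, Old): (1, 1) - no unilateral deviation beneficial
Mixed NE: P1 plays New with p = 0.25, P2 plays New with q = 0.25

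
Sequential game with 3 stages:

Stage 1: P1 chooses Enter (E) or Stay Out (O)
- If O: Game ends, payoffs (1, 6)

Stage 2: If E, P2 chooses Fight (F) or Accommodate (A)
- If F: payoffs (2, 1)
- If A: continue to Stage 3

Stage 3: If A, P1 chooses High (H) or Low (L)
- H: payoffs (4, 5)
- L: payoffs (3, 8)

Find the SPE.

SPE: (E, A, H); Outcome (4, 5)

Work:
Stage 3: P1 chooses H (4 vs 3)
Stage 2: P2: F->1, A->5 (anticipating H). Choose A
Stage 1: P1: O->1, E->4 (anticipating A, H). Choose E
SPE path: E -> A -> H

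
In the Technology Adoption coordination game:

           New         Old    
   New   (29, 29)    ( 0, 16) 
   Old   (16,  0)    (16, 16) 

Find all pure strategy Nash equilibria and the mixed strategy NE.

Pure NE: (New, New) and (Old, Old); Mixed NE: p = 0.5517, q = 0.5517

Work:
Check pure NE:
(New, New): (29, 29) - no unilateral deviation beneficial
(Old, Old): (16, 16) - no unilateral deviation beneficial
Mixed NE: P1 plays New with p = 0.5517, P2 plays New with q = 0.5517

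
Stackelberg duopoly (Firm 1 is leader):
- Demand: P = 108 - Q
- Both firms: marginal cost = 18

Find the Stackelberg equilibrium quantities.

q₁* (leader) = 45.0, q₂* (follower) = 22.5

Work:
Follower's reaction: q₂ = (a - c - q₁)/2
Leader substitutes: π₁ = q₁·(a - q₁ - (a-c-q₁)/2 - c)
FOC: q₁* = (108 - 18)/2 = 45.00
Then: q₂* = (108 - 18 - 45.0)/2 = 22.50
Leader has first-mover advantage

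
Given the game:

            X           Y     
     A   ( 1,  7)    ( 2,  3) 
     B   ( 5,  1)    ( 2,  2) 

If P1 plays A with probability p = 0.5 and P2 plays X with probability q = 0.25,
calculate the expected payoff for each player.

E[P1] = 2.25, E[P2] = 2.875

Work:
E[P1] = p·q·π₁(A,X) + p·(1-q)·π₁(A,Y) + (1-p)·q·π₁(B,X) + (1-p)·(1-q)·π₁(B,Y)
= 0.5·0.25·1 + 0.5·0.75·2 + 0.5·0.25·5 + 0.5·0.75·2
= 2.25

E[P2] = 2.875 (similar calculation)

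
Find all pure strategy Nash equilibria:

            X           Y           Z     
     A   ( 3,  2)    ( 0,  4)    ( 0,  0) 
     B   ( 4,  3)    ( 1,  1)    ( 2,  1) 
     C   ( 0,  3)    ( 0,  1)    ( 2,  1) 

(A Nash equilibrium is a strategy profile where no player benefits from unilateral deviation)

Nash equilibrium: (B, X)

Work:
Best responses:
  P1 vs X: payoffs [3, 4, 0] → best response B (payoff 4)
  P1 vs Y: payoffs [0, 1, 0] → best response B (payoff 1)
  P1 vs Z: payoffs [0, 2, 2] → best response B/C (payoff 2)
  P2 vs A: payoffs [2, 4, 0] → best response Y (payoff 4)
  P2 vs B: payoffs [3, 1, 1] → best response X (payoff 3)
  P2 vs C: payoffs [3, 1, 1] → best response X (payoff 3)
Mutual best responses: (B,X) → Nash equilibria.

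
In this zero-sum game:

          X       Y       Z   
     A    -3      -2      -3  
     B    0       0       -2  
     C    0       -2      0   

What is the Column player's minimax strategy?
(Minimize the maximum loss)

Column should play X or Y or Z (all achieve the minimum), value = 0

Work:
Column player minimizes Row's maximum payoff:
Column X: max payoff to Row = 0
Column Y: max payoff to Row = 0
Column Z: max payoff to Row = 0
Minimum is 0, achieved by columns X, Y, Z (tied).
Each of X or Y or Z is a minimax strategy.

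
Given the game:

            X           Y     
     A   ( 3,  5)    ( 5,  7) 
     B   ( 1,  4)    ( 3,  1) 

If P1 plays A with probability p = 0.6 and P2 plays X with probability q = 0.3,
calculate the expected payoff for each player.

E[P1] = 3.6, E[P2] = 4.6

Work:
E[P1] = p·q·π₁(A,X) + p·(1-q)·π₁(A,Y) + (1-p)·q·π₁(B,X) + (1-p)·(1-q)·π₁(B,Y)
= 0.6·0.3·3 + 0.6·0.7·5 + 0.4·0.3·1 + 0.4·0.7·3
= 3.6

E[P2] = 4.6 (similar calculation)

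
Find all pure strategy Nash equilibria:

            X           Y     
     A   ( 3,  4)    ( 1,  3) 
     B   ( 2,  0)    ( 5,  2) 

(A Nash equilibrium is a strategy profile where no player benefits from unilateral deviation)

Nash equilibrium: (A, X), (B, Y)

Work:
Best responses:
  P1 vs X: payoffs [3, 2] → best response A (payoff 3)
  P1 vs Y: payoffs [1, 5] → best response B (payoff 5)
  P2 vs A: payoffs [4, 3] → best response X (payoff 4)
  P2 vs B: payoffs [0, 2] → best response Y (payoff 2)
Mutual best responses: (A,X), (B,Y) → Nash equilibria.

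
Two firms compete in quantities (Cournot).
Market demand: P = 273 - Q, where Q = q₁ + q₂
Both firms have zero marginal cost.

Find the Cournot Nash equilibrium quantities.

q₁* = q₂* = 91.0; P* = 91.0

Work:
Profit: π_i = P·q_i = (a - q_i - q_j)·q_i
FOC: ∂π_i/∂q_i = a - 2q_i - q_j = 0
Reaction function: q_i = (273 - q_j)/2
Symmetry: q* = 273/3 = 91.0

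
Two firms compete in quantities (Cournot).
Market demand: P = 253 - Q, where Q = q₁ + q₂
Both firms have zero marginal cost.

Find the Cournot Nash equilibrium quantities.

q₁* = q₂* = 84.33; P* = 84.33

Work:
Profit: π_i = P·q_i = (a - q_i - q_j)·q_i
FOC: ∂π_i/∂q_i = a - 2q_i - q_j = 0
Reaction function: q_i = (253 - q_j)/2
Symmetry: q* = 253/3 = 84.33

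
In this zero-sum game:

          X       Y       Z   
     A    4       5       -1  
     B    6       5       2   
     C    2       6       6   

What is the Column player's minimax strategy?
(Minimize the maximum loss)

Column should play X or Y or Z (all achieve the minimum), value = 6

Work:
Column player minimizes Row's maximum payoff:
Column X: max payoff to Row = 6
Column Y: max payoff to Row = 6
Column Z: max payoff to Row = 6
Minimum is 6, achieved by columns X, Y, Z (tied).
Each of X or Y or Z is a minimax strategy.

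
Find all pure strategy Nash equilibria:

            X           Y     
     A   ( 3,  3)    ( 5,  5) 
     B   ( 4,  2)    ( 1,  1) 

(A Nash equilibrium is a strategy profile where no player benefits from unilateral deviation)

Nash equilibrium: (A, Y), (B, X)

Work:
Best responses:
  P1 vs X: payoffs [3, 4] → best response B (payoff 4)
  P1 vs Y: payoffs [5, 1] → best response A (payoff 5)
  P2 vs A: payoffs [3, 5] → best response Y (payoff 5)
  P2 vs B: payoffs [2, 1] → best response X (payoff 2)
Mutual best responses: (A,Y), (B,X) → Nash equilibria.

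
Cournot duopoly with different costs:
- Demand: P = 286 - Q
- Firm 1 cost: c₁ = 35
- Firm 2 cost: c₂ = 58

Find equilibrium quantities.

q₁* = 91.33, q₂* = 68.33

Work:
Reaction: q₁ = (286 - 35 - q₂)/2
Reaction: q₂ = (286 - 58 - q₁)/2
Solve simultaneously:
q₁* = (286 - 2×35 + 58)/3 = 91.33
q₂* = (286 - 2×58 + 35)/3 = 68.33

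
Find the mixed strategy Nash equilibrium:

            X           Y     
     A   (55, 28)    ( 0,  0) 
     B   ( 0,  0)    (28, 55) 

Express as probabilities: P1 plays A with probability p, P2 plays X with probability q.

p = 0.6627, q = 0.3373

Work:
Find probabilities that make opponent indifferent:
P2 chooses q to make P1 indifferent between A and B
P1 chooses p to make P2 indifferent between X and Y
Mixed NE: P1 plays (A: 0.6627, B: 0.3373), P2 plays (X: 0.3373, Y: 0.6627)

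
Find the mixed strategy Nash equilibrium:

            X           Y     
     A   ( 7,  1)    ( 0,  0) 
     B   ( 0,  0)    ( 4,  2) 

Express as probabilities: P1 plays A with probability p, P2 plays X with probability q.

p = 0.6667, q = 0.3636

Work:
Find probabilities that make opponent indifferent:
P2 chooses q to make P1 indifferent between A and B
P1 chooses p to make P2 indifferent between X and Y
Mixed NE: P1 plays (A: 0.6667, B: 0.3333), P2 plays (X: 0.3636, Y: 0.6364)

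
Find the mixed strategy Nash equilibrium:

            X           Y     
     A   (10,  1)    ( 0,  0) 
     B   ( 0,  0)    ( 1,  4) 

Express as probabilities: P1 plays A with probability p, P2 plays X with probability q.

p = 0.8, q = 0.0909

Work:
Find probabilities that make opponent indifferent:
P2 chooses q to make P1 indifferent between A and B
P1 chooses p to make P2 indifferent between X and Y
Mixed NE: P1 plays (A: 0.8, B: 0.2), P2 plays (X: 0.0909, Y: 0.9091)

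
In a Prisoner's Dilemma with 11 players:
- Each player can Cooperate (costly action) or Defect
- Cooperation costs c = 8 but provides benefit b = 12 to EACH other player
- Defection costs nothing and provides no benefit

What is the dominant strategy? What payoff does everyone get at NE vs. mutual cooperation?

Dominant: Defect; NE payoff = 0; Coop payoff = 112

Work:
Defect dominates (saves cost c = 8, benefit to others is external)
NE: All defect → everyone gets 0
If all cooperate: each receives (10)×12 - 8 = 112
Social dilemma: 112 > 0 but NE gives 0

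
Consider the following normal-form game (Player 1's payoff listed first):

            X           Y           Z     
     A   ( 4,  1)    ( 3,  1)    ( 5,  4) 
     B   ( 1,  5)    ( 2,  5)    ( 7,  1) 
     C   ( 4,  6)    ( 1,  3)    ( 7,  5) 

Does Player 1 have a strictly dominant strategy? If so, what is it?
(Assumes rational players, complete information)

No strictly dominant strategy exists for Player 1

Work:
A strategy strictly dominates another if it gives a strictly higher payoff against every opponent action. Compare each pair of P1's strategies column-by-column:
  A vs B: [4 vs 1, 3 vs 2, 5 vs 7] → A does not strictly dominate B (column Z: 5 ≤ 7)
  A vs C: [4 vs 4, 3 vs 1, 5 vs 7] → A does not strictly dominate C (column X: 4 ≤ 4)
  B vs A: [1 vs 4, 2 vs 3, 7 vs 5] → B does not strictly dominate A (column X: 1 ≤ 4)
  B vs C: [1 vs 4, 2 vs 1, 7 vs 7] → B does not strictly dominate C (column X: 1 ≤ 4)
  C vs A: [4 vs 4, 1 vs 3, 7 vs 5] → C does not strictly dominate A (column X: 4 ≤ 4)
  C vs B: [4 vs 1, 1 vs 2, 7 vs 7] → C does not strictly dominate B (column Y: 1 ≤ 2)
No single strategy strictly dominates all others → no strictly dominant strategy.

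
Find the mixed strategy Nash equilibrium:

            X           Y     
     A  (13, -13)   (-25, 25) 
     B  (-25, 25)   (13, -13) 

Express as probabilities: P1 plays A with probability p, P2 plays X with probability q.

p = 0.5, q = 0.5

Work:
Find probabilities that make opponent indifferent:
P2 chooses q to make P1 indifferent between A and B
P1 chooses p to make P2 indifferent between X and Y
Mixed NE: P1 plays (A: 0.5, B: 0.5), P2 plays (X: 0.5, Y: 0.5)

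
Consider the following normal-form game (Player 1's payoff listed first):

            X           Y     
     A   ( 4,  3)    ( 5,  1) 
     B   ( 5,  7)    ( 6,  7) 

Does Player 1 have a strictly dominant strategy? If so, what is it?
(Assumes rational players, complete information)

Yes, Player 1's strictly dominant strategy is B

Work:
A strategy strictly dominates another if it gives a strictly higher payoff against every opponent action. Compare each pair of P1's strategies column-by-column:
  A vs B: [4 vs 5, 5 vs 6] → A does not strictly dominate B (column X: 4 ≤ 5)
  B vs A: [5 vs 4, 6 vs 5] → B strictly dominates A
B strictly dominates every other strategy → strictly dominant.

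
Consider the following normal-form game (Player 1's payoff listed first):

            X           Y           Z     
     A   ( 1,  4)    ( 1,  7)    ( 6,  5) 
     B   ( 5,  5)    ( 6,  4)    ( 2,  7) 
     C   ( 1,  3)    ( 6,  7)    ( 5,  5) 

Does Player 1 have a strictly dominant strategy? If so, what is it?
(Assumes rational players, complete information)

No strictly dominant strategy exists for Player 1

Work:
A strategy strictly dominates another if it gives a strictly higher payoff against every opponent action. Compare each pair of P1's strategies column-by-column:
  A vs B: [1 vs 5, 1 vs 6, 6 vs 2] → A does not strictly dominate B (column X: 1 ≤ 5)
  A vs C: [1 vs 1, 1 vs 6, 6 vs 5] → A does not strictly dominate C (column X: 1 ≤ 1)
  B vs A: [5 vs 1, 6 vs 1, 2 vs 6] → B does not strictly dominate A (column Z: 2 ≤ 6)
  B vs C: [5 vs 1, 6 vs 6, 2 vs 5] → B does not strictly dominate C (column Y: 6 ≤ 6)
  C vs A: [1 vs 1, 6 vs 1, 5 vs 6] → C does not strictly dominate A (column X: 1 ≤ 1)
  C vs B: [1 vs 5, 6 vs 6, 5 vs 2] → C does not strictly dominate B (column X: 1 ≤ 5)
No single strategy strictly dominates all others → no strictly dominant strategy.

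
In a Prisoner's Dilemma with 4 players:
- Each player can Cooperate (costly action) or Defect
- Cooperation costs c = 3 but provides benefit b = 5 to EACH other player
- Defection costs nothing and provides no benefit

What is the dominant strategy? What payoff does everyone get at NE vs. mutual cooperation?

Dominant: Defect; NE payoff = 0; Coop payoff = 12

Work:
Defect dominates (saves cost c = 3, benefit to others is external)
NE: All defect → everyone gets 0
If all cooperate: each receives (3)×5 - 3 = 12
Social dilemma: 12 > 0 but NE gives 0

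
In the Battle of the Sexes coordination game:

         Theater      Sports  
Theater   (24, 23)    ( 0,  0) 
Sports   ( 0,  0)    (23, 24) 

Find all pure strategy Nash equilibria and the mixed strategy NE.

Pure NE: (Theater, Theater) and (Sports, Sports); Mixed NE: p = 0.5106, q = 0.4894

Work:
Check pure NE:
(Theater, Theater): (24, 23) - no unilateral deviation beneficial
(Sports, Sports): (23, 24) - no unilateral deviation beneficial
Mixed NE: P1 plays Theater with p = 0.5106, P2 plays Theater with q = 0.4894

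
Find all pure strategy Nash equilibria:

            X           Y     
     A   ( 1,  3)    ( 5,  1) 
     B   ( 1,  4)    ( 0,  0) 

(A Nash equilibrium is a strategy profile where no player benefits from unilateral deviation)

Nash equilibrium: (A, X), (B, X)

Work:
Best responses:
  P1 vs X: payoffs [1, 1] → best response A/B (payoff 1)
  P1 vs Y: payoffs [5, 0] → best response A (payoff 5)
  P2 vs A: payoffs [3, 1] → best response X (payoff 3)
  P2 vs B: payoffs [4, 0] → best response X (payoff 4)
Mutual best responses: (A,X), (B,X) → Nash equilibria.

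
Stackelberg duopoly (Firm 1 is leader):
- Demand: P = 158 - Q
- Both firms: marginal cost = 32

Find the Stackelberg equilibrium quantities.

q₁* (leader) = 63.0, q₂* (follower) = 31.5

Work:
Follower's reaction: q₂ = (a - c - q₁)/2
Leader substitutes: π₁ = q₁·(a - q₁ - (a-c-q₁)/2 - c)
FOC: q₁* = (158 - 32)/2 = 63.00
Then: q₂* = (158 - 32 - 63.0)/2 = 31.50
Leader has first-mover advantage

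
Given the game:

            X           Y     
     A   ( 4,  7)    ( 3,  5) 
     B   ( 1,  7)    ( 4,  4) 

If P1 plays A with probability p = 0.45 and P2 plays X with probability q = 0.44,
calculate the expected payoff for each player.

E[P1] = 3.022, E[P2] = 5.572

Work:
E[P1] = p·q·π₁(A,X) + p·(1-q)·π₁(A,Y) + (1-p)·q·π₁(B,X) + (1-p)·(1-q)·π₁(B,Y)
= 0.45·0.44·4 + 0.45·0.56·3 + 0.55·0.44·1 + 0.55·0.56·4
= 3.022

E[P2] = 5.572 (similar calculation)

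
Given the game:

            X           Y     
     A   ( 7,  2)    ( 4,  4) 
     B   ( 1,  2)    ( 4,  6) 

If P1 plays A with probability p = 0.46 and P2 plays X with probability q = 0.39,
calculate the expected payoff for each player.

E[P1] = 3.9064, E[P2] = 3.8788

Work:
E[P1] = p·q·π₁(A,X) + p·(1-q)·π₁(A,Y) + (1-p)·q·π₁(B,X) + (1-p)·(1-q)·π₁(B,Y)
= 0.46·0.39·7 + 0.46·0.61·4 + 0.54·0.39·1 + 0.54·0.61·4
= 3.9064

E[P2] = 3.8788 (similar calculation)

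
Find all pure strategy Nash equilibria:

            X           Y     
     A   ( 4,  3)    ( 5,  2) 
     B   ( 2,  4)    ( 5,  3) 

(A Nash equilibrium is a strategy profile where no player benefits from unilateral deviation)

Nash equilibrium: (A, X)

Work:
Best responses:
  P1 vs X: payoffs [4, 2] → best response A (payoff 4)
  P1 vs Y: payoffs [5, 5] → best response A/B (payoff 5)
  P2 vs A: payoffs [3, 2] → best response X (payoff 3)
  P2 vs B: payoffs [4, 3] → best response X (payoff 4)
Mutual best responses: (A,X) → Nash equilibria.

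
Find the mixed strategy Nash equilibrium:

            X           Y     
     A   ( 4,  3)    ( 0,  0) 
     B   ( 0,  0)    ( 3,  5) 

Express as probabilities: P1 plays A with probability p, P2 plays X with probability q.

p = 0.625, q = 0.4286

Work:
Find probabilities that make opponent indifferent:
P2 chooses q to make P1 indifferent between A and B
P1 chooses p to make P2 indifferent between X and Y
Mixed NE: P1 plays (A: 0.625, B: 0.375), P2 plays (X: 0.4286, Y: 0.5714)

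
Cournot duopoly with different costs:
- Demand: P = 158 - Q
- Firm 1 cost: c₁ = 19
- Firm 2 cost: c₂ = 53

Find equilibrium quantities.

q₁* = 57.67, q₂* = 23.67

Work:
Reaction: q₁ = (158 - 19 - q₂)/2
Reaction: q₂ = (158 - 53 - q₁)/2
Solve simultaneously:
q₁* = (158 - 2×19 + 53)/3 = 57.67
q₂* = (158 - 2×53 + 19)/3 = 23.67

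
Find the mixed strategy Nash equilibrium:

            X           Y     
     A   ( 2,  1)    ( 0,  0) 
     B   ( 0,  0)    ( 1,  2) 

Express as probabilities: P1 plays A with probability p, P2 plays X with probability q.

p = 0.6667, q = 0.3333

Work:
Find probabilities that make opponent indifferent:
P2 chooses q to make P1 indifferent between A and B
P1 chooses p to make P2 indifferent between X and Y
Mixed NE: P1 plays (A: 0.6667, B: 0.3333), P2 plays (X: 0.3333, Y: 0.6667)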